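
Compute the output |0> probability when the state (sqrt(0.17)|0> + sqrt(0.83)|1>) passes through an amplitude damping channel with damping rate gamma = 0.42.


For amplitude damping with parameter gamma on state sqrt(a)|0> + sqrt(b)|1>:
alpha^2 = 0.17, beta^2 = 0.83
P(|0>) = alpha^2 + gamma * beta^2
= 0.17 + 0.42 * 0.83
= 0.17 + 0.3486
= 0.5186

0.5186


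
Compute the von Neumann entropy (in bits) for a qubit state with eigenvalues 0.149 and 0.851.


S = -p*log2(p) - (1-p)*log2(1-p)
p = 0.1490, 1-p = 0.8510
= -0.1490 * log2(0.1490) - 0.8510 * log2(0.8510)
= -(-0.4092) - (-0.1981)
= 0.6073

0.6073


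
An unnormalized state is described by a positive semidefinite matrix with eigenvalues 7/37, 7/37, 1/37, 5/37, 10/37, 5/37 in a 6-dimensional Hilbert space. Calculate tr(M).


tr(M) = sum of eigenvalues
= 7/37 + 7/37 + 1/37 + 5/37 + 10/37 + 5/37
= 35/37
= 0.9459

0.9459


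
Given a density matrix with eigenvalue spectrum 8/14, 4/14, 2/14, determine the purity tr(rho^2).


tr(rho^2) = sum of eigenvalues squared
= (8/14)^2 + (4/14)^2 + (2/14)^2
= (64 + 16 + 4) / 196
= 84/196
= 0.4286

0.4286


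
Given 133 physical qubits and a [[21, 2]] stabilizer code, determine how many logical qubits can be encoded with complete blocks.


Each code block uses 21 physical qubits for 2 logical qubit(s).
Number of complete blocks = floor(133 / 21) = 6
Logical qubits = 6 * 2
= 12

12


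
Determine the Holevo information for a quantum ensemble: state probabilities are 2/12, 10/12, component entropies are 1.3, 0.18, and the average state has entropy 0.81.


chi = S(rho) - sum_i p_i * S(rho_i)
Weighted entropy = 2/12 * 1.3 + 10/12 * 0.18
= 0.3667
chi = 0.81 - 0.3667
= 0.4433

0.4433


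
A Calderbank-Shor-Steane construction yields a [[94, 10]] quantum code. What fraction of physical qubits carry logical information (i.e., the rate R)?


Code rate R = k/n
= 10/94
= 0.1064

0.1064


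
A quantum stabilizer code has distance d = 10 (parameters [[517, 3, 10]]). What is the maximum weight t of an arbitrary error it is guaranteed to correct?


Code parameters: [[517, 3, 10]], distance d = 10.
Number of correctable errors = floor((d-1)/2)
= floor((10 - 1)/2)
= floor(9/2)
= 4

4


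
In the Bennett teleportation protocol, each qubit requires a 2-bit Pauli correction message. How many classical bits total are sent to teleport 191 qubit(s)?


Quantum teleportation requires 2 classical bits per qubit teleported.
191 qubit(s) -> 2 * 191 = 382 classical bits

382


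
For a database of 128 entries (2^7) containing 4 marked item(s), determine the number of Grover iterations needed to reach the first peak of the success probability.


After j Grover iterations the success probability is P(j) = sin^2((2j+1)*theta), where sin(theta) = sqrt(k/N).
N = 2^7 = 128, k = 4
sin(theta) = sqrt(k/N) = 0.1767766953
theta = arcsin(sqrt(k/N)) = 0.1777106008 rad
P(j) reaches its first maximum when (2j+1)*theta is as close as possible to pi/2, i.e. j = round(pi/(4*theta) - 1/2).
pi/(4*theta) - 1/2 = 3.9195
(For comparison, the common estimate pi/4 * sqrt(N/k) = 4.4429; the exact maximiser is used here.)
Optimal iterations = 4

4


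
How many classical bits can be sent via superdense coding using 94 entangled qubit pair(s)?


Superdense coding allows 2 classical bits per shared entangled pair.
94 pair(s) -> 2 * 94 = 188 classical bits

188


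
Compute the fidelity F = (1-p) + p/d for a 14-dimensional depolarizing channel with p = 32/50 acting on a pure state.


F = (1-p) + p/d
= (1 - 0.6400) + 0.6400/14
= 0.3600 + 0.0457
= 0.4057

0.4057


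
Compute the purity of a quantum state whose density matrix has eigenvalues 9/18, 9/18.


tr(rho^2) = sum of eigenvalues squared
= (9/18)^2 + (9/18)^2
= (81 + 81) / 324
= 162/324
= 0.5000

0.5000


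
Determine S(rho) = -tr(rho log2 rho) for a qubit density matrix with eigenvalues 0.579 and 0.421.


S = -p*log2(p) - (1-p)*log2(1-p)
p = 0.5790, 1-p = 0.4210
= -0.5790 * log2(0.5790) - 0.4210 * log2(0.4210)
= -(-0.4565) - (-0.5255)
= 0.9819

0.9819


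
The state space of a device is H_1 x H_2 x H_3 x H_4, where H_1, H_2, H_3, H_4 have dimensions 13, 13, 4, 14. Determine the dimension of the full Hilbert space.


dim(H_1 x H_2 x H_3 x H_4) = 13 * 13 * 4 * 14
= 169 * 4 * 14
= 676 * 14
= 9464

9464


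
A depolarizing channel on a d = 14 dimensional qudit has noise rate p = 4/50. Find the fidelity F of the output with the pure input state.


F = (1-p) + p/d
= (1 - 0.0800) + 0.0800/14
= 0.9200 + 0.0057
= 0.9257

0.9257


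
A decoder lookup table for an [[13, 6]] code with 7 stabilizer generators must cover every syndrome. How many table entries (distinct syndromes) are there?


Each stabilizer generator gives a binary (+1 or -1) measurement outcome.
With 7 independent generators:
Total syndromes = 2^7
= 128

128


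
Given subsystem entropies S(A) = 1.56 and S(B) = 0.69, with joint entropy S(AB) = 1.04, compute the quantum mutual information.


I(A:B) = S(A) + S(B) - S(AB)
= 1.56 + 0.69 - 1.04
= 1.2100

1.2100


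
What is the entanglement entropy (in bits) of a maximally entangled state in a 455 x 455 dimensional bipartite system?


For a maximally entangled state in d x d:
S = log2(d) = log2(455)
= 8.8297

8.8297


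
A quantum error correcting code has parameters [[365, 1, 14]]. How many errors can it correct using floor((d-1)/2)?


Code parameters: [[365, 1, 14]], distance d = 14.
Number of correctable errors = floor((d-1)/2)
= floor((14 - 1)/2)
= floor(13/2)
= 6

6


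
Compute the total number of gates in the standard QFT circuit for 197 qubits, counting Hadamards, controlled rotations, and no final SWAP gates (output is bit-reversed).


Hadamard gates: 197
Controlled rotations: n*(n-1)/2 = 197*196/2 = 19306
SWAP gates: 0 (omitted)
Total = 197 + 19306
= 19503

19503


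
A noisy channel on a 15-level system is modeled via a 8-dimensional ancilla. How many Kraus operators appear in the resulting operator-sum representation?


Tracing out the environment in an orthonormal basis {|i>_E} gives Kraus operators K_i = <i|_E U |0>_E.
Number of Kraus operators = dim(H_env) = d_env
= 8

8


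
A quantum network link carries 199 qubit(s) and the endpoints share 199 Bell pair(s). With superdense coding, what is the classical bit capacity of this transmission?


Superdense coding allows 2 classical bits per shared entangled pair.
199 pair(s) -> 2 * 199 = 398 classical bits

398


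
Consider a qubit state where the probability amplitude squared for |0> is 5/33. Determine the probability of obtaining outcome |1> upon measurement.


|alpha|^2 = 5/33 = 0.1515
|beta|^2 = 1 - 5/33 = 28/33 = 0.8485
P(|1>) = |beta|^2 = 0.8485

0.8485


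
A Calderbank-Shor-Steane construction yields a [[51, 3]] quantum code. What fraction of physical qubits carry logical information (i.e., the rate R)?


Code rate R = k/n
= 3/51
= 0.0588

0.0588


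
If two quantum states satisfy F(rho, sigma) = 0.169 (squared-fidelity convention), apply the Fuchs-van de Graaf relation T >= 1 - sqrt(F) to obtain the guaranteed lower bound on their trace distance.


Fuchs-van de Graaf (squared-fidelity convention): 1 - sqrt(F) <= T <= sqrt(1 - F).
Lower bound: T >= 1 - sqrt(F)
sqrt(F) = sqrt(0.169) = 0.4111
T >= 1 - 0.4111
T >= 0.5889

0.5889


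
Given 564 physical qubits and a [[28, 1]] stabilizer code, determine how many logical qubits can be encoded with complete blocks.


Each code block uses 28 physical qubits for 1 logical qubit(s).
Number of complete blocks = floor(564 / 28) = 20
Logical qubits = 20 * 1
= 20

20


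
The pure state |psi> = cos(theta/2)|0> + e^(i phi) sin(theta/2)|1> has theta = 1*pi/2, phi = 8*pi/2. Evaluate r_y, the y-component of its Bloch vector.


theta = 1.5708, phi = 12.5664
r_y = sin(theta)*sin(phi) = 1.0000 * 0.0000
r_y = 0.0000

0.0000


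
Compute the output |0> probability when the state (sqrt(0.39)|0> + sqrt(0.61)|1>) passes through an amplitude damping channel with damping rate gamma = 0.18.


For amplitude damping with parameter gamma on state sqrt(a)|0> + sqrt(b)|1>:
alpha^2 = 0.39, beta^2 = 0.61
P(|0>) = alpha^2 + gamma * beta^2
= 0.39 + 0.18 * 0.61
= 0.39 + 0.1098
= 0.4998

0.4998


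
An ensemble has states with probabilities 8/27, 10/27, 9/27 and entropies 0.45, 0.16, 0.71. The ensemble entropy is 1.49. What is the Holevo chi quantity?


chi = S(rho) - sum_i p_i * S(rho_i)
Weighted entropy = 8/27 * 0.45 + 10/27 * 0.16 + 9/27 * 0.71
= 0.4293
chi = 1.49 - 0.4293
= 1.0607

1.0607


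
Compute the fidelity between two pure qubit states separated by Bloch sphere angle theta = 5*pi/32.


For states separated by angle theta on Bloch sphere:
F = cos^2(theta/2)
theta = 5*pi/32 = 0.4909
theta/2 = 0.2454
cos(theta/2) = 0.9700
F = 0.9410

0.9410


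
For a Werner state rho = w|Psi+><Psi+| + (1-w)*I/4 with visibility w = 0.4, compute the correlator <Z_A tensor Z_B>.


|Psi+> = (|01> + |10>)/sqrt(2)
For the pure Bell state, <Z_A Z_B> = -1 (Bell-state Pauli correlator).
The maximally-mixed part I/4 has tr(I/4 * P tensor P) = 0 for any traceless Pauli P.
So <Z_A Z_B>_rho = w * (-1) + (1 - w) * 0
= 0.4 * (-1)
= -0.4000

-0.4000


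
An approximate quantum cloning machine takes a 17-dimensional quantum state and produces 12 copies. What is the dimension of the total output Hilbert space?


Output space = H^(tensor 12) where dim(H) = 17
dim = 17^12
= 289 (after 2 factors)
= 4913 (after 3 factors)
= 83521 (after 4 factors)
= 1419857 (after 5 factors)
= 24137569 (after 6 factors)
= 410338673 (after 7 factors)
= 6975757441 (after 8 factors)
= 118587876497 (after 9 factors)
= 2015993900449 (after 10 factors)
= 34271896307633 (after 11 factors)
= 582622237229761 (after 12 factors)
= 582622237229761

582622237229761


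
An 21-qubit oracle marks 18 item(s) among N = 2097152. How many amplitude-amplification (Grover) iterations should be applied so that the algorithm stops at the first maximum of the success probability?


After j Grover iterations the success probability is P(j) = sin^2((2j+1)*theta), where sin(theta) = sqrt(k/N).
N = 2^21 = 2097152, k = 18
sin(theta) = sqrt(k/N) = 0.0029296875
theta = arcsin(sqrt(k/N)) = 0.002929691691 rad
P(j) reaches its first maximum when (2j+1)*theta is as close as possible to pi/2, i.e. j = round(pi/(4*theta) - 1/2).
pi/(4*theta) - 1/2 = 267.5822
(For comparison, the common estimate pi/4 * sqrt(N/k) = 268.0826; the exact maximiser is used here.)
Optimal iterations = 268

268


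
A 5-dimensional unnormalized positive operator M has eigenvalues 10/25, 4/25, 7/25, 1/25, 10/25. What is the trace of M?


tr(M) = sum of eigenvalues
= 10/25 + 4/25 + 7/25 + 1/25 + 10/25
= 32/25
= 1.2800

1.2800


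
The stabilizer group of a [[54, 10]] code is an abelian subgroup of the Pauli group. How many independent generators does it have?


For an [[n,k]] stabilizer code:
Number of stabilizer generators = n - k
= 54 - 10
= 44

44


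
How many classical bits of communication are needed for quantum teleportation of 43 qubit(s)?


Quantum teleportation requires 2 classical bits per qubit teleported.
43 qubit(s) -> 2 * 43 = 86 classical bits

86


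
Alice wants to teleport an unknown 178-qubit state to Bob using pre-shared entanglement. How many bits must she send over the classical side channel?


Quantum teleportation requires 2 classical bits per qubit teleported.
178 qubit(s) -> 2 * 178 = 356 classical bits

356


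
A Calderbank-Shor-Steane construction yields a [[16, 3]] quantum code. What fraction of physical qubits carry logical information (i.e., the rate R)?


Code rate R = k/n
= 3/16
= 0.1875

0.1875


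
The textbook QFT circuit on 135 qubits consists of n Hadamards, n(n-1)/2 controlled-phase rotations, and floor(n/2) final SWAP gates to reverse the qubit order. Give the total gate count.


Hadamard gates: 135
Controlled rotations: n*(n-1)/2 = 135*134/2 = 9045
SWAP gates: floor(n/2) = floor(135/2) = 67
Total = 135 + 9045 + 67
= 9247

9247


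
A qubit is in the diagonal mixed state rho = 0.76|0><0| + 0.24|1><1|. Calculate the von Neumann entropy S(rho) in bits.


S = -p*log2(p) - (1-p)*log2(1-p)
p = 0.7600, 1-p = 0.2400
= -0.7600 * log2(0.7600) - 0.2400 * log2(0.2400)
= -(-0.3009) - (-0.4941)
= 0.7950

0.7950


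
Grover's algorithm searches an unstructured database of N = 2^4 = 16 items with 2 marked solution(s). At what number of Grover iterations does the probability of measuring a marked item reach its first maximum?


After j Grover iterations the success probability is P(j) = sin^2((2j+1)*theta), where sin(theta) = sqrt(k/N).
N = 2^4 = 16, k = 2
sin(theta) = sqrt(k/N) = 0.3535533906
theta = arcsin(sqrt(k/N)) = 0.3613671239 rad
P(j) reaches its first maximum when (2j+1)*theta is as close as possible to pi/2, i.e. j = round(pi/(4*theta) - 1/2).
pi/(4*theta) - 1/2 = 1.6734
(For comparison, the common estimate pi/4 * sqrt(N/k) = 2.2214; the exact maximiser is used here.)
Optimal iterations = 2

2


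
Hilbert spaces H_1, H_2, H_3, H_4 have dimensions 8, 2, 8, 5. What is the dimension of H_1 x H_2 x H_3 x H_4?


dim(H_1 x H_2 x H_3 x H_4) = 8 * 2 * 8 * 5
= 16 * 8 * 5
= 128 * 5
= 640

640


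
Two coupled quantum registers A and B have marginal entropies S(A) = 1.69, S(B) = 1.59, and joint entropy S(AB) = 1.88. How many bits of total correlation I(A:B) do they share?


I(A:B) = S(A) + S(B) - S(AB)
= 1.69 + 1.59 - 1.88
= 1.4000

1.4000


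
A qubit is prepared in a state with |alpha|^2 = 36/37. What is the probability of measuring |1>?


|alpha|^2 = 36/37 = 0.9730
|beta|^2 = 1 - 36/37 = 1/37 = 0.0270
P(|1>) = |beta|^2 = 0.0270

0.0270


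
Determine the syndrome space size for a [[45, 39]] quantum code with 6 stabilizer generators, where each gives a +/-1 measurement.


Each stabilizer generator gives a binary (+1 or -1) measurement outcome.
With 6 independent generators:
Total syndromes = 2^6
= 64

64


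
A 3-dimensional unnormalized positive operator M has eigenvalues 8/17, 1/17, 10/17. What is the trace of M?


tr(M) = sum of eigenvalues
= 8/17 + 1/17 + 10/17
= 19/17
= 1.1176

1.1176


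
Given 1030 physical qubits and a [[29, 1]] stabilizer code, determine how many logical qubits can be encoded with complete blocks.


Each code block uses 29 physical qubits for 1 logical qubit(s).
Number of complete blocks = floor(1030 / 29) = 35
Logical qubits = 35 * 1
= 35

35


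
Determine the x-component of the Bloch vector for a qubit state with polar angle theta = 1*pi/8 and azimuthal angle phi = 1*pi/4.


theta = 0.3927, phi = 0.7854
r_x = sin(theta)*cos(phi) = 0.3827 * 0.7071
r_x = 0.2706

0.2706


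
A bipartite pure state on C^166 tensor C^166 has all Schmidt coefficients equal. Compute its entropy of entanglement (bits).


For a maximally entangled state in d x d:
S = log2(d) = log2(166)
= 7.3750

7.3750


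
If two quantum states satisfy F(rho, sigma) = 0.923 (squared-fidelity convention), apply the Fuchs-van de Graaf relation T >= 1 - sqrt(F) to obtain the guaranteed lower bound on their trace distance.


Fuchs-van de Graaf (squared-fidelity convention): 1 - sqrt(F) <= T <= sqrt(1 - F).
Lower bound: T >= 1 - sqrt(F)
sqrt(F) = sqrt(0.923) = 0.9607
T >= 1 - 0.9607
T >= 0.0393

0.0393


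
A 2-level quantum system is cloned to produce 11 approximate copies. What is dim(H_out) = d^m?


Output space = H^(tensor 11) where dim(H) = 2
dim = 2^11
= 4 (after 2 factors)
= 8 (after 3 factors)
= 16 (after 4 factors)
= 32 (after 5 factors)
= 64 (after 6 factors)
= 128 (after 7 factors)
= 256 (after 8 factors)
= 512 (after 9 factors)
= 1024 (after 10 factors)
= 2048 (after 11 factors)
= 2048

2048


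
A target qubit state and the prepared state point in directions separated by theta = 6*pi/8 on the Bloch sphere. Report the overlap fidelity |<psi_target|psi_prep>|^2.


For states separated by angle theta on Bloch sphere:
F = cos^2(theta/2)
theta = 6*pi/8 = 2.3562
theta/2 = 1.1781
cos(theta/2) = 0.3827
F = 0.1464

0.1464


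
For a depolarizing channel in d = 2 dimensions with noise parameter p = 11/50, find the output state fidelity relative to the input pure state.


F = (1-p) + p/d
= (1 - 0.2200) + 0.2200/2
= 0.7800 + 0.1100
= 0.8900

0.8900


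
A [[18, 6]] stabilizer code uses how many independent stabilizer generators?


For an [[n,k]] stabilizer code:
Number of stabilizer generators = n - k
= 18 - 6
= 12

12


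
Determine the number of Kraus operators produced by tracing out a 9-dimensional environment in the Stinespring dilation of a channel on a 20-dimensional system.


Tracing out the environment in an orthonormal basis {|i>_E} gives Kraus operators K_i = <i|_E U |0>_E.
Number of Kraus operators = dim(H_env) = d_env
= 9

9


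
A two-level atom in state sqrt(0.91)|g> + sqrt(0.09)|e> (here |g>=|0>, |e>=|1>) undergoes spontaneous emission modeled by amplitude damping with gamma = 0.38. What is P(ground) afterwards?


For amplitude damping with parameter gamma on state sqrt(a)|0> + sqrt(b)|1>:
alpha^2 = 0.91, beta^2 = 0.09
P(|0>) = alpha^2 + gamma * beta^2
= 0.91 + 0.38 * 0.09
= 0.91 + 0.0342
= 0.9442

0.9442


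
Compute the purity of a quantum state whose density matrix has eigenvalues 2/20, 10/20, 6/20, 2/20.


tr(rho^2) = sum of eigenvalues squared
= (2/20)^2 + (10/20)^2 + (6/20)^2 + (2/20)^2
= (4 + 100 + 36 + 4) / 400
= 144/400
= 0.3600

0.3600


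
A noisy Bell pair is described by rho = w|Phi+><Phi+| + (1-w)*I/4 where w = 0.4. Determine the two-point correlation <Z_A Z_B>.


|Phi+> = (|00> + |11>)/sqrt(2)
For the pure Bell state, <Z_A Z_B> = +1 (Bell-state Pauli correlator).
The maximally-mixed part I/4 has tr(I/4 * P tensor P) = 0 for any traceless Pauli P.
So <Z_A Z_B>_rho = w * (+1) + (1 - w) * 0
= 0.4 * (+1)
= 0.4000

0.4000


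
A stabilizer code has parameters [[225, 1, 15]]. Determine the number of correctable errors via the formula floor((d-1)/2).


Code parameters: [[225, 1, 15]], distance d = 15.
Number of correctable errors = floor((d-1)/2)
= floor((15 - 1)/2)
= floor(14/2)
= 7

7


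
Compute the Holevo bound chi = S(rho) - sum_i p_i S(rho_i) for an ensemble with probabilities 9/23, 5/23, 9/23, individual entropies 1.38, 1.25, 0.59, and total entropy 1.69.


chi = S(rho) - sum_i p_i * S(rho_i)
Weighted entropy = 9/23 * 1.38 + 5/23 * 1.25 + 9/23 * 0.59
= 1.0426
chi = 1.69 - 1.0426
= 0.6474

0.6474


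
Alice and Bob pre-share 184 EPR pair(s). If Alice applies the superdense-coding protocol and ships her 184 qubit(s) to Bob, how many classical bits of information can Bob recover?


Superdense coding allows 2 classical bits per shared entangled pair.
184 pair(s) -> 2 * 184 = 368 classical bits

368


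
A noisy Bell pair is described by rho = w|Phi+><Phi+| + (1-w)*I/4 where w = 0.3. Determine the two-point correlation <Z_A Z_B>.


|Phi+> = (|00> + |11>)/sqrt(2)
For the pure Bell state, <Z_A Z_B> = +1 (Bell-state Pauli correlator).
The maximally-mixed part I/4 has tr(I/4 * P tensor P) = 0 for any traceless Pauli P.
So <Z_A Z_B>_rho = w * (+1) + (1 - w) * 0
= 0.3 * (+1)
= 0.3000

0.3000


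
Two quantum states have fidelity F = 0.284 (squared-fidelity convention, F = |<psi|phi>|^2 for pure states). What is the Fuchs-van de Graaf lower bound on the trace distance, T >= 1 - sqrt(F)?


Fuchs-van de Graaf (squared-fidelity convention): 1 - sqrt(F) <= T <= sqrt(1 - F).
Lower bound: T >= 1 - sqrt(F)
sqrt(F) = sqrt(0.284) = 0.5329
T >= 1 - 0.5329
T >= 0.4671

0.4671


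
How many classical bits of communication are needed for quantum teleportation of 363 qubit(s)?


Quantum teleportation requires 2 classical bits per qubit teleported.
363 qubit(s) -> 2 * 363 = 726 classical bits

726


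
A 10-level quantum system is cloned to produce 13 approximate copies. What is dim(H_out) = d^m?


Output space = H^(tensor 13) where dim(H) = 10
dim = 10^13
= 100 (after 2 factors)
= 1000 (after 3 factors)
= 10000 (after 4 factors)
= 100000 (after 5 factors)
= 1000000 (after 6 factors)
= 10000000 (after 7 factors)
= 100000000 (after 8 factors)
= 1000000000 (after 9 factors)
= 10000000000 (after 10 factors)
= 100000000000 (after 11 factors)
= 1000000000000 (after 12 factors)
= 10000000000000 (after 13 factors)
= 10000000000000

10000000000000


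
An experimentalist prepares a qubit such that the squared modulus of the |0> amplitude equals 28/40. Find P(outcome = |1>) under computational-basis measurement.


|alpha|^2 = 28/40 = 0.7000
|beta|^2 = 1 - 28/40 = 12/40 = 0.3000
P(|1>) = |beta|^2 = 0.3000

0.3000


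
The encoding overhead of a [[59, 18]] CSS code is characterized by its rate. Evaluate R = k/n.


Code rate R = k/n
= 18/59
= 0.3051

0.3051


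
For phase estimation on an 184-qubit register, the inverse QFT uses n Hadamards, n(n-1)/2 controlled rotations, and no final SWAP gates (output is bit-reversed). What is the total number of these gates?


Hadamard gates: 184
Controlled rotations: n*(n-1)/2 = 184*183/2 = 16836
SWAP gates: 0 (omitted)
Total = 184 + 16836
= 17020

17020


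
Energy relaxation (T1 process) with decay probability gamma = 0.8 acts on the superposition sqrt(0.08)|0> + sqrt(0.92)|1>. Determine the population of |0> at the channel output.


For amplitude damping with parameter gamma on state sqrt(a)|0> + sqrt(b)|1>:
alpha^2 = 0.08, beta^2 = 0.92
P(|0>) = alpha^2 + gamma * beta^2
= 0.08 + 0.8 * 0.92
= 0.08 + 0.7360
= 0.8160

0.8160


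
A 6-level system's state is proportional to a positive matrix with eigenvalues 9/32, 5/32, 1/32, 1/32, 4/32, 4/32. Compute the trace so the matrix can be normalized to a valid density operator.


tr(M) = sum of eigenvalues
= 9/32 + 5/32 + 1/32 + 1/32 + 4/32 + 4/32
= 24/32
= 0.7500

0.7500


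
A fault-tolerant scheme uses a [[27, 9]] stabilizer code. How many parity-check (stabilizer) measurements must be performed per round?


For an [[n,k]] stabilizer code:
Number of stabilizer generators = n - k
= 27 - 9
= 18

18


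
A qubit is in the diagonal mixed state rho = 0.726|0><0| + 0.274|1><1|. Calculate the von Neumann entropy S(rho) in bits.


S = -p*log2(p) - (1-p)*log2(1-p)
p = 0.7260, 1-p = 0.2740
= -0.7260 * log2(0.7260) - 0.2740 * log2(0.2740)
= -(-0.3354) - (-0.5118)
= 0.8471

0.8471


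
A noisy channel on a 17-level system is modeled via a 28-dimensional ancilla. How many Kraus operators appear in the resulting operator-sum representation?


Tracing out the environment in an orthonormal basis {|i>_E} gives Kraus operators K_i = <i|_E U |0>_E.
Number of Kraus operators = dim(H_env) = d_env
= 28

28


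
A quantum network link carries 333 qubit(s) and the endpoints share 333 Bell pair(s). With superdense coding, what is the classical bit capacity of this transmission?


Superdense coding allows 2 classical bits per shared entangled pair.
333 pair(s) -> 2 * 333 = 666 classical bits

666


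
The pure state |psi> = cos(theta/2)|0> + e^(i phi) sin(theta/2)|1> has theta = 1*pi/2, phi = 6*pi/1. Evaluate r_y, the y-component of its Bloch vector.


theta = 1.5708, phi = 18.8496
r_y = sin(theta)*sin(phi) = 1.0000 * 0.0000
r_y = 0.0000

0.0000


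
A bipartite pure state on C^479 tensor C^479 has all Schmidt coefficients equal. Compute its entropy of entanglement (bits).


For a maximally entangled state in d x d:
S = log2(d) = log2(479)
= 8.9039

8.9039


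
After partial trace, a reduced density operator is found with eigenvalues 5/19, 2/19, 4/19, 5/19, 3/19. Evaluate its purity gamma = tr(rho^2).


tr(rho^2) = sum of eigenvalues squared
= (5/19)^2 + (2/19)^2 + (4/19)^2 + (5/19)^2 + (3/19)^2
= (25 + 4 + 16 + 25 + 9) / 361
= 79/361
= 0.2188

0.2188


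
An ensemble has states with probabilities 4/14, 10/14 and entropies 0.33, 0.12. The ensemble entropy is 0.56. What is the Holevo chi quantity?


chi = S(rho) - sum_i p_i * S(rho_i)
Weighted entropy = 4/14 * 0.33 + 10/14 * 0.12
= 0.1800
chi = 0.56 - 0.1800
= 0.3800

0.3800


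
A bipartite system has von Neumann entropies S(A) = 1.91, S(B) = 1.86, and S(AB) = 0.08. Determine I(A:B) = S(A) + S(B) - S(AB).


I(A:B) = S(A) + S(B) - S(AB)
= 1.91 + 1.86 - 0.08
= 3.6900

3.6900


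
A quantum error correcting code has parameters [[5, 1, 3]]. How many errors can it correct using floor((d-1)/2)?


Code parameters: [[5, 1, 3]], distance d = 3.
Number of correctable errors = floor((d-1)/2)
= floor((3 - 1)/2)
= floor(2/2)
= 1

1


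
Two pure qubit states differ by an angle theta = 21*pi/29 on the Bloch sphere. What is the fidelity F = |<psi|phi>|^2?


For states separated by angle theta on Bloch sphere:
F = cos^2(theta/2)
theta = 21*pi/29 = 2.2749
theta/2 = 1.1375
cos(theta/2) = 0.4199
F = 0.1763

0.1763


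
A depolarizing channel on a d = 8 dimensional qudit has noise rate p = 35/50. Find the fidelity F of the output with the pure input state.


F = (1-p) + p/d
= (1 - 0.7000) + 0.7000/8
= 0.3000 + 0.0875
= 0.3875

0.3875


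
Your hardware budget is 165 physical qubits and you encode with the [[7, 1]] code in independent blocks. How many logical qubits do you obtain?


Each code block uses 7 physical qubits for 1 logical qubit(s).
Number of complete blocks = floor(165 / 7) = 23
Logical qubits = 23 * 1
= 23

23


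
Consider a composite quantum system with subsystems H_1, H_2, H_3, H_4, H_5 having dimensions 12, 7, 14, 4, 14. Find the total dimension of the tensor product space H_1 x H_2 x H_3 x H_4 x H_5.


dim(H_1 x H_2 x H_3 x H_4 x H_5) = 12 * 7 * 14 * 4 * 14
= 84 * 14 * 4 * 14
= 1176 * 4 * 14
= 4704 * 14
= 65856

65856


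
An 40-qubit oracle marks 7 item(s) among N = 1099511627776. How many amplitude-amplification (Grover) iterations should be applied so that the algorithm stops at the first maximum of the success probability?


After j Grover iterations the success probability is P(j) = sin^2((2j+1)*theta), where sin(theta) = sqrt(k/N).
N = 2^40 = 1099511627776, k = 7
sin(theta) = sqrt(k/N) = 2.523185073e-06
theta = arcsin(sqrt(k/N)) = 2.523185073e-06 rad
P(j) reaches its first maximum when (2j+1)*theta is as close as possible to pi/2, i.e. j = round(pi/(4*theta) - 1/2).
pi/(4*theta) - 1/2 = 311272.0150
(For comparison, the common estimate pi/4 * sqrt(N/k) = 311272.5150; the exact maximiser is used here.)
Optimal iterations = 311272

311272


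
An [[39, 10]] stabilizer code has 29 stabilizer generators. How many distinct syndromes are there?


Each stabilizer generator gives a binary (+1 or -1) measurement outcome.
With 29 independent generators:
Total syndromes = 2^29
= 536870912

536870912


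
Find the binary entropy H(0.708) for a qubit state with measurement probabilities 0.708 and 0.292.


S = -p*log2(p) - (1-p)*log2(1-p)
p = 0.7080, 1-p = 0.2920
= -0.7080 * log2(0.7080) - 0.2920 * log2(0.2920)
= -(-0.3527) - (-0.5186)
= 0.8713

0.8713


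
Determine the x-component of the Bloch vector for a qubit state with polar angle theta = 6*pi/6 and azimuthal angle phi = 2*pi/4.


theta = 3.1416, phi = 1.5708
r_x = sin(theta)*cos(phi) = 0.0000 * 0.0000
r_x = 0.0000

0.0000


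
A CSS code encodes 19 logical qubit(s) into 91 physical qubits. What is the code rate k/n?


Code rate R = k/n
= 19/91
= 0.2088

0.2088


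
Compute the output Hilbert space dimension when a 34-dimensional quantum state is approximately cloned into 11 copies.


Output space = H^(tensor 11) where dim(H) = 34
dim = 34^11
= 1156 (after 2 factors)
= 39304 (after 3 factors)
= 1336336 (after 4 factors)
= 45435424 (after 5 factors)
= 1544804416 (after 6 factors)
= 52523350144 (after 7 factors)
= 1785793904896 (after 8 factors)
= 60716992766464 (after 9 factors)
= 2064377754059776 (after 10 factors)
= 70188843638032384 (after 11 factors)
= 70188843638032384

70188843638032384


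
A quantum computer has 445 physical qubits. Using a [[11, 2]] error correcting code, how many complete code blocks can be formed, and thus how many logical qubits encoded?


Each code block uses 11 physical qubits for 2 logical qubit(s).
Number of complete blocks = floor(445 / 11) = 40
Logical qubits = 40 * 2
= 80

80


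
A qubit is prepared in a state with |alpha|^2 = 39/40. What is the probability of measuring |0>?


|alpha|^2 = 39/40 = 0.9750
|beta|^2 = 1 - 39/40 = 1/40 = 0.0250
P(|0>) = |alpha|^2 = 0.9750

0.9750


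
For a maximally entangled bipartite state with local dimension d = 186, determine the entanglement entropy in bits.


For a maximally entangled state in d x d:
S = log2(d) = log2(186)
= 7.5392

7.5392


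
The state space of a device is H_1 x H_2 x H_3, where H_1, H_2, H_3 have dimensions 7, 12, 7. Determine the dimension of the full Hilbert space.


dim(H_1 x H_2 x H_3) = 7 * 12 * 7
= 84 * 7
= 588

588


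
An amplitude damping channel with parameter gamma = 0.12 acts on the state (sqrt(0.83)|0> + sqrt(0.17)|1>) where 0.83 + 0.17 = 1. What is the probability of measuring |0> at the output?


For amplitude damping with parameter gamma on state sqrt(a)|0> + sqrt(b)|1>:
alpha^2 = 0.83, beta^2 = 0.17
P(|0>) = alpha^2 + gamma * beta^2
= 0.83 + 0.12 * 0.17
= 0.83 + 0.0204
= 0.8504

0.8504


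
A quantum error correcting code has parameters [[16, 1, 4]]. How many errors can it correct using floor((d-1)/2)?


Code parameters: [[16, 1, 4]], distance d = 4.
Number of correctable errors = floor((d-1)/2)
= floor((4 - 1)/2)
= floor(3/2)
= 1

1


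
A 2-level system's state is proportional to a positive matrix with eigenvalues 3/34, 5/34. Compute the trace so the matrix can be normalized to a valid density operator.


tr(M) = sum of eigenvalues
= 3/34 + 5/34
= 8/34
= 0.2353

0.2353


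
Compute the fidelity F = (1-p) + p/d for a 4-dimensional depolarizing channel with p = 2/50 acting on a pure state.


F = (1-p) + p/d
= (1 - 0.0400) + 0.0400/4
= 0.9600 + 0.0100
= 0.9700

0.9700


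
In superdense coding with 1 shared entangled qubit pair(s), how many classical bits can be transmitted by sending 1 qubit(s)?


Superdense coding allows 2 classical bits per shared entangled pair.
1 pair(s) -> 2 * 1 = 2 classical bits

2


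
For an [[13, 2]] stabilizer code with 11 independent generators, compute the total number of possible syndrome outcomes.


Each stabilizer generator gives a binary (+1 or -1) measurement outcome.
With 11 independent generators:
Total syndromes = 2^11
= 2048

2048


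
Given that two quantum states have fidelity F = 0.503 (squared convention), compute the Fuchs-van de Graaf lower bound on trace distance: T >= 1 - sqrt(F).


Fuchs-van de Graaf (squared-fidelity convention): 1 - sqrt(F) <= T <= sqrt(1 - F).
Lower bound: T >= 1 - sqrt(F)
sqrt(F) = sqrt(0.503) = 0.7092
T >= 1 - 0.7092
T >= 0.2908

0.2908


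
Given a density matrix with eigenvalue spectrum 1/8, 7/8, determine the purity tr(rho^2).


tr(rho^2) = sum of eigenvalues squared
= (1/8)^2 + (7/8)^2
= (1 + 49) / 64
= 50/64
= 0.7812

0.7812


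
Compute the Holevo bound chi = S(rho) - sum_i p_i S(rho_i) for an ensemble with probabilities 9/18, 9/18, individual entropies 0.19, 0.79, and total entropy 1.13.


chi = S(rho) - sum_i p_i * S(rho_i)
Weighted entropy = 9/18 * 0.19 + 9/18 * 0.79
= 0.4900
chi = 1.13 - 0.4900
= 0.6400

0.6400


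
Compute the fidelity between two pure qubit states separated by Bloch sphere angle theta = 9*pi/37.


For states separated by angle theta on Bloch sphere:
F = cos^2(theta/2)
theta = 9*pi/37 = 0.7642
theta/2 = 0.3821
cos(theta/2) = 0.9279
F = 0.8610

0.8610


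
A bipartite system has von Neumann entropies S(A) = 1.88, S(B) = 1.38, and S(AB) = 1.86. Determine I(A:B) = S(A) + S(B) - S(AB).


I(A:B) = S(A) + S(B) - S(AB)
= 1.88 + 1.38 - 1.86
= 1.4000

1.4000


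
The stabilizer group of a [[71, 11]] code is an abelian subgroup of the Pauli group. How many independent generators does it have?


For an [[n,k]] stabilizer code:
Number of stabilizer generators = n - k
= 71 - 11
= 60

60


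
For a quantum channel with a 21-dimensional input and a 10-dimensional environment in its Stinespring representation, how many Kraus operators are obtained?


Tracing out the environment in an orthonormal basis {|i>_E} gives Kraus operators K_i = <i|_E U |0>_E.
Number of Kraus operators = dim(H_env) = d_env
= 10

10


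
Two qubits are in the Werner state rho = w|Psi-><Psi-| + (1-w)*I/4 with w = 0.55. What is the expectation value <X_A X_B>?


|Psi-> = (|01> - |10>)/sqrt(2)
For the pure Bell state, <X_A X_B> = -1 (Bell-state Pauli correlator).
The maximally-mixed part I/4 has tr(I/4 * P tensor P) = 0 for any traceless Pauli P.
So <X_A X_B>_rho = w * (-1) + (1 - w) * 0
= 0.55 * (-1)
= -0.5500

-0.5500


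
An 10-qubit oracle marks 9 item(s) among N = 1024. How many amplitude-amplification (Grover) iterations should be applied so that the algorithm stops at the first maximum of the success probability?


After j Grover iterations the success probability is P(j) = sin^2((2j+1)*theta), where sin(theta) = sqrt(k/N).
N = 2^10 = 1024, k = 9
sin(theta) = sqrt(k/N) = 0.09375
theta = arcsin(sqrt(k/N)) = 0.09388787511 rad
P(j) reaches its first maximum when (2j+1)*theta is as close as possible to pi/2, i.e. j = round(pi/(4*theta) - 1/2).
pi/(4*theta) - 1/2 = 7.8653
(For comparison, the common estimate pi/4 * sqrt(N/k) = 8.3776; the exact maximiser is used here.)
Optimal iterations = 8

8


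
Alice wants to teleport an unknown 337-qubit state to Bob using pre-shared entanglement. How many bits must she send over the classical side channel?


Quantum teleportation requires 2 classical bits per qubit teleported.
337 qubit(s) -> 2 * 337 = 674 classical bits

674


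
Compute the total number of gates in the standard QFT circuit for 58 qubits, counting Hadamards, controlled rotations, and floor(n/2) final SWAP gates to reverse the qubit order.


Hadamard gates: 58
Controlled rotations: n*(n-1)/2 = 58*57/2 = 1653
SWAP gates: floor(n/2) = floor(58/2) = 29
Total = 58 + 1653 + 29
= 1740

1740


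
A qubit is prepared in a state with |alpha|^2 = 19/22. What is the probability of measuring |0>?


|alpha|^2 = 19/22 = 0.8636
|beta|^2 = 1 - 19/22 = 3/22 = 0.1364
P(|0>) = |alpha|^2 = 0.8636

0.8636


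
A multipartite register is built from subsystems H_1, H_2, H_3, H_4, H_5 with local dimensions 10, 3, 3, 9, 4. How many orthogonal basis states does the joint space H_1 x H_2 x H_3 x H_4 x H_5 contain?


dim(H_1 x H_2 x H_3 x H_4 x H_5) = 10 * 3 * 3 * 9 * 4
= 30 * 3 * 9 * 4
= 90 * 9 * 4
= 810 * 4
= 3240

3240


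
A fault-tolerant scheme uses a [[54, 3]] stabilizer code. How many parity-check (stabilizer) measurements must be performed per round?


For an [[n,k]] stabilizer code:
Number of stabilizer generators = n - k
= 54 - 3
= 51

51


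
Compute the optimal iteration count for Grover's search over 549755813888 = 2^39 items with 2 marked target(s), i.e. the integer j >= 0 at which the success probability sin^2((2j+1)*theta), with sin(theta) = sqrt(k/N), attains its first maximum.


After j Grover iterations the success probability is P(j) = sin^2((2j+1)*theta), where sin(theta) = sqrt(k/N).
N = 2^39 = 549755813888, k = 2
sin(theta) = sqrt(k/N) = 1.907348633e-06
theta = arcsin(sqrt(k/N)) = 1.907348633e-06 rad
P(j) reaches its first maximum when (2j+1)*theta is as close as possible to pi/2, i.e. j = round(pi/(4*theta) - 1/2).
pi/(4*theta) - 1/2 = 411774.3323
(For comparison, the common estimate pi/4 * sqrt(N/k) = 411774.8323; the exact maximiser is used here.)
Optimal iterations = 411774

411774


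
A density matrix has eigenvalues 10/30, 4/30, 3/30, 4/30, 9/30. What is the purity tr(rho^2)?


tr(rho^2) = sum of eigenvalues squared
= (10/30)^2 + (4/30)^2 + (3/30)^2 + (4/30)^2 + (9/30)^2
= (100 + 16 + 9 + 16 + 81) / 900
= 222/900
= 0.2467

0.2467


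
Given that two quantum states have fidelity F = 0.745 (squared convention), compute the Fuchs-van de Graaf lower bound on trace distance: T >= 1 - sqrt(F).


Fuchs-van de Graaf (squared-fidelity convention): 1 - sqrt(F) <= T <= sqrt(1 - F).
Lower bound: T >= 1 - sqrt(F)
sqrt(F) = sqrt(0.745) = 0.8631
T >= 1 - 0.8631
T >= 0.1369

0.1369


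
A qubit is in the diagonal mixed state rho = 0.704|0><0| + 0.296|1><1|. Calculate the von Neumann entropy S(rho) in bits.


S = -p*log2(p) - (1-p)*log2(1-p)
p = 0.7040, 1-p = 0.2960
= -0.7040 * log2(0.7040) - 0.2960 * log2(0.2960)
= -(-0.3565) - (-0.5199)
= 0.8763

0.8763


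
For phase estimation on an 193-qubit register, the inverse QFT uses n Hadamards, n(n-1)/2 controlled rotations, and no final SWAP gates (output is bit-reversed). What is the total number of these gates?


Hadamard gates: 193
Controlled rotations: n*(n-1)/2 = 193*192/2 = 18528
SWAP gates: 0 (omitted)
Total = 193 + 18528
= 18721

18721


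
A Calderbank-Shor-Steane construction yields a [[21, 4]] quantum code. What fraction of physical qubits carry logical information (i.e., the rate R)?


Code rate R = k/n
= 4/21
= 0.1905

0.1905


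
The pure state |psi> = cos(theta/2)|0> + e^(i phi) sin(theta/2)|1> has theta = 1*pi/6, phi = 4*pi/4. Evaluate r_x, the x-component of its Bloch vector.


theta = 0.5236, phi = 3.1416
r_x = sin(theta)*cos(phi) = 0.5000 * -1.0000
r_x = -0.5000

-0.5000


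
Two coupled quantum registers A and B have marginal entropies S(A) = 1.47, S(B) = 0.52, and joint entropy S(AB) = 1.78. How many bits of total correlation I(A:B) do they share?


I(A:B) = S(A) + S(B) - S(AB)
= 1.47 + 0.52 - 1.78
= 0.2100

0.2100


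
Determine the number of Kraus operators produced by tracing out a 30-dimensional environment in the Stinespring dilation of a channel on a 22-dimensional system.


Tracing out the environment in an orthonormal basis {|i>_E} gives Kraus operators K_i = <i|_E U |0>_E.
Number of Kraus operators = dim(H_env) = d_env
= 30

30


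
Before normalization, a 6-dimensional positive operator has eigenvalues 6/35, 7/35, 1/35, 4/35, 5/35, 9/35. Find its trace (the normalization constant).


tr(M) = sum of eigenvalues
= 6/35 + 7/35 + 1/35 + 4/35 + 5/35 + 9/35
= 32/35
= 0.9143

0.9143


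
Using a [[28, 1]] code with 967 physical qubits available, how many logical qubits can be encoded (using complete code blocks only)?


Each code block uses 28 physical qubits for 1 logical qubit(s).
Number of complete blocks = floor(967 / 28) = 34
Logical qubits = 34 * 1
= 34

34


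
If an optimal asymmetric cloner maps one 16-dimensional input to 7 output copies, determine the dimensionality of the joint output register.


Output space = H^(tensor 7) where dim(H) = 16
dim = 16^7
= 256 (after 2 factors)
= 4096 (after 3 factors)
= 65536 (after 4 factors)
= 1048576 (after 5 factors)
= 16777216 (after 6 factors)
= 268435456 (after 7 factors)
= 268435456

268435456


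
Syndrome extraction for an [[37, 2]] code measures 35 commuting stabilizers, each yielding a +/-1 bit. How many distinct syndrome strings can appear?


Each stabilizer generator gives a binary (+1 or -1) measurement outcome.
With 35 independent generators:
Total syndromes = 2^35
= 34359738368

34359738368


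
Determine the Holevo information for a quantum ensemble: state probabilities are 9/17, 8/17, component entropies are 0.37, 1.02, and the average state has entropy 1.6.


chi = S(rho) - sum_i p_i * S(rho_i)
Weighted entropy = 9/17 * 0.37 + 8/17 * 1.02
= 0.6759
chi = 1.6 - 0.6759
= 0.9241

0.9241


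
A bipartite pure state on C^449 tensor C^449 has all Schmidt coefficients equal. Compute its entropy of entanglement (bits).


For a maximally entangled state in d x d:
S = log2(d) = log2(449)
= 8.8106

8.8106


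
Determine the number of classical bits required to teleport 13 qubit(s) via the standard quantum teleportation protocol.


Quantum teleportation requires 2 classical bits per qubit teleported.
13 qubit(s) -> 2 * 13 = 26 classical bits

26


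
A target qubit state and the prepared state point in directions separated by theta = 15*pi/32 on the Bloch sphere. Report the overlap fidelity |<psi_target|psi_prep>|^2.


For states separated by angle theta on Bloch sphere:
F = cos^2(theta/2)
theta = 15*pi/32 = 1.4726
theta/2 = 0.7363
cos(theta/2) = 0.7410
F = 0.5490

0.5490
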